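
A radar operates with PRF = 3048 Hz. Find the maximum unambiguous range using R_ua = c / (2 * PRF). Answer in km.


R_ua = 3e8 / (2 * 3048) = 49212.6 m = 49.2 km

49.2 km


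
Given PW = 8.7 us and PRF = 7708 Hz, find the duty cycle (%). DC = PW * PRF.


DC = 8.7e-6 * 7708 * 100 = 6.71%

6.71%


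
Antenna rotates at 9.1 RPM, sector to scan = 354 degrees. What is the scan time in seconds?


t = 354 / (9.1 * 360) * 60 = 6.48 s

6.48 s


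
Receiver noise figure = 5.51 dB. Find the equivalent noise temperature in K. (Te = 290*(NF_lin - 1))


NF_lin = 10^(5.51/10) = 3.556313
Te = 290 * (3.556313 - 1) = 741.3 K

741.3 K


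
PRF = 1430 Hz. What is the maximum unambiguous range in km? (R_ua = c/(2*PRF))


R_ua = 3e8 / (2 * 1430) = 104895.1 m = 104.9 km

104.9 km


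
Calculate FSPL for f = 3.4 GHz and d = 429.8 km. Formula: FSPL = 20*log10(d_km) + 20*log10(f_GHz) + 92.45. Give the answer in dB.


20*log10(429.8) = 52.67
20*log10(3.4) = 10.63
FSPL = 155.7 dB

155.7 dB


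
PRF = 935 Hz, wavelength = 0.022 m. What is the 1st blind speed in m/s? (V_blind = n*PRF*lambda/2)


V_blind = 1 * 935 * 0.022 / 2 = 10.3 m/s

10.3 m/s


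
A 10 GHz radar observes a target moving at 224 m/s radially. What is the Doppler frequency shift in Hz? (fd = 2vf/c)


fd = 2 * 224 * 10000000000.0 / 3e8 = 14933.3 Hz

14933.3 Hz


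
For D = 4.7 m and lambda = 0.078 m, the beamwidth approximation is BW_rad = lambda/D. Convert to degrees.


BW_rad = 0.078 / 4.7 = 0.016596
BW_deg = 0.95 degrees

0.95 degrees


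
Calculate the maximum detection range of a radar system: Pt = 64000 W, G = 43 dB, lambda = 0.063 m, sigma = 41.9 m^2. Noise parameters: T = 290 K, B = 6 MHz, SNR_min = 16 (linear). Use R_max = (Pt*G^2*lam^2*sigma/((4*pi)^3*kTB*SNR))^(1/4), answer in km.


G_lin = 10^(43/10) = 19952.62315
R^4 = 64000 * 19952.62315^2 * 0.063^2 * 41.9 / ((4*pi)^3 * 1.38e-23 * 290 * 6000000.0 * 16)
R^4 = 5.55773e21 m^4
R_max = (5.55773e21)^(1/4) = 273038.8 m = 273.0 km

273.0 km


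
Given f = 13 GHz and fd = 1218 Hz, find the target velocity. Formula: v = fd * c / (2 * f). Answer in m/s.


v = 1218 * 3e8 / (2 * 13000000000.0) = 14.1 m/s

14.1 m/s


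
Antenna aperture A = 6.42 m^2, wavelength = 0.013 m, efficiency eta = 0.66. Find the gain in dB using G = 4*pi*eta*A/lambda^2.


G_linear = 4*pi*0.66*6.42/0.013^2 = 315066.42
G_dB = 10*log10(315066.42) = 55.0 dB

55.0 dB


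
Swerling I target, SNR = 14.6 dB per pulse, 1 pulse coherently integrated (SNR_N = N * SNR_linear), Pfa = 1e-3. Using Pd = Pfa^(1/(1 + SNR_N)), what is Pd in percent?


SNR_lin = 10^(14.6/10) = 28.84032
SNR_N = 1 * 28.84032 = 28.84032
1/(1 + SNR_N) = 1/29.84032 = 0.0335117
Pd = (1e-3)^0.0335117 = 0.79335
Pd = 79.3%

79.3%


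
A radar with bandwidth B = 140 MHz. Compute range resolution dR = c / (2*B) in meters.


dR = 3e8 / (2 * 140000000.0) = 1.07 m

1.07 m


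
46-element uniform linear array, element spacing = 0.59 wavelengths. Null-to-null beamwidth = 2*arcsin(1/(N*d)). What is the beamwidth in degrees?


1/(N*d) = 1/(46*0.59) = 0.036846
BW = 2*arcsin(0.036846) = 4.2 degrees

4.2 degrees


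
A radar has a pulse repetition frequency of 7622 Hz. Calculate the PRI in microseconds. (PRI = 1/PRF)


PRI = 1/7622 = 0.0001311992 s = 131.2 us

131.2 us


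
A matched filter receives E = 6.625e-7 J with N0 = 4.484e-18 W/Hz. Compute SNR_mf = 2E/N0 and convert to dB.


SNR_lin = 2 * 6.625e-7 / 4.484e-18 = 2.955e11
SNR_dB = 10*log10(2.955e11) = 114.7 dB

114.7 dB


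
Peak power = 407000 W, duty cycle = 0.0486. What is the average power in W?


P_avg = 407000 * 0.0486 = 19780.2 W

19780.2 W


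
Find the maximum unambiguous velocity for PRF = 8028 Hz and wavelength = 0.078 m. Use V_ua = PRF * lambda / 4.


V_ua = 8028 * 0.078 / 4 = 156.5 m/s

156.5 m/s


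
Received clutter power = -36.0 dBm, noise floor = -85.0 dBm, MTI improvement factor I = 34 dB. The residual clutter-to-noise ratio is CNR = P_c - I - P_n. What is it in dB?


CNR = -36.0 - 34 - (-85.0) = 15.0 dB

15.0 dB


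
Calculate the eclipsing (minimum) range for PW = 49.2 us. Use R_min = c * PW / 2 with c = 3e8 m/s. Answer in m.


R_min = 3e8 * 49.2e-6 / 2 = 7380.0 m

7380.0 m


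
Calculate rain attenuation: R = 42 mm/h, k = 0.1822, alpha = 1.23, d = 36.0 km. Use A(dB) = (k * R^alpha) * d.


gamma = 0.1822 * 42^1.23 = 18.077776 dB/km
A = 18.077776 * 36.0 = 650.8 dB

650.8 dB


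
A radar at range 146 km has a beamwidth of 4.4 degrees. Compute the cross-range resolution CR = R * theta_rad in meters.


BW_rad = 0.076794487
CR = 146000 * 0.076794487 = 11212.0 m

11212.0 m


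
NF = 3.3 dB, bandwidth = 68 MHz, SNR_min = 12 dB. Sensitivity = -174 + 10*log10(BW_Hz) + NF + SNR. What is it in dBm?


10*log10(68000000.0) = 78.33
S = -174 + 78.33 + 3.3 + 12 = -80.4 dBm

-80.4 dBm


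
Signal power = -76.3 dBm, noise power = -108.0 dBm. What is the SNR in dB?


SNR = -76.3 - (-108.0) = 31.7 dB

31.7 dB


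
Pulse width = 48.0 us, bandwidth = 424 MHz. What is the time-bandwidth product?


TBP = 48.0 * 424 = 20352.0

20352.0


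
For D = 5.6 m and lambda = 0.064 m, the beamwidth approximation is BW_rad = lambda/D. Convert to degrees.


BW_rad = 0.064 / 5.6 = 0.011429
BW_deg = 0.65 degrees

0.65 degrees


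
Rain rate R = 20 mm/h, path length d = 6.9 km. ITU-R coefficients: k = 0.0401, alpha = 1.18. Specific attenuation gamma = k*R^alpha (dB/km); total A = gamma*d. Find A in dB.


gamma = 0.0401 * 20^1.18 = 1.375181 dB/km
A = 1.375181 * 6.9 = 9.49 dB

9.49 dB


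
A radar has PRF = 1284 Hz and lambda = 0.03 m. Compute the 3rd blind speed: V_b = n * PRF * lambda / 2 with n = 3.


V_blind = 3 * 1284 * 0.03 / 2 = 57.8 m/s

57.8 m/s


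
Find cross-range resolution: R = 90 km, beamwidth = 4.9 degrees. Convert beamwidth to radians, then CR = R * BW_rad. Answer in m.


BW_rad = 0.085521133
CR = 90000 * 0.085521133 = 7696.9 m

7696.9 m


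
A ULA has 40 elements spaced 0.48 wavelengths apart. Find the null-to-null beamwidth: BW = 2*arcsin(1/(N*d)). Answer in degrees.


1/(N*d) = 1/(40*0.48) = 0.052083
BW = 2*arcsin(0.052083) = 6.0 degrees

6.0 degrees


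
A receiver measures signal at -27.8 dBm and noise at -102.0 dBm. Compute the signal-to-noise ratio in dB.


SNR = -27.8 - (-102.0) = 74.2 dB

74.2 dB


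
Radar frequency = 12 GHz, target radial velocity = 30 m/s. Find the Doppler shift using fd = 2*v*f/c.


fd = 2 * 30 * 12000000000.0 / 3e8 = 2400.0 Hz

2400.0 Hz


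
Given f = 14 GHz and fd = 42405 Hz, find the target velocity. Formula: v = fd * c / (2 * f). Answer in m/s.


v = 42405 * 3e8 / (2 * 14000000000.0) = 454.3 m/s

454.3 m/s


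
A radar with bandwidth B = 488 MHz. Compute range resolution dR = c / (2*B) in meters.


dR = 3e8 / (2 * 488000000.0) = 0.31 m

0.31 m


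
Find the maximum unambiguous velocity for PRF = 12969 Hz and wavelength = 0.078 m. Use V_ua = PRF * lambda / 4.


V_ua = 12969 * 0.078 / 4 = 252.9 m/s

252.9 m/s


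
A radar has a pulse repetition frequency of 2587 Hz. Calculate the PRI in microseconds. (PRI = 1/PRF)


PRI = 1/2587 = 0.0003865481 s = 386.5 us

386.5 us


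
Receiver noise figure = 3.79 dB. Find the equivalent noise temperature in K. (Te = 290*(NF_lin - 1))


NF_lin = 10^(3.79/10) = 2.393316
Te = 290 * (2.393316 - 1) = 404.1 K

404.1 K


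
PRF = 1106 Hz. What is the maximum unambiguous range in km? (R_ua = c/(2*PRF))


R_ua = 3e8 / (2 * 1106) = 135623.9 m = 135.6 km

135.6 km


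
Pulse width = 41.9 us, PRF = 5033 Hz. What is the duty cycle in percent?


DC = 41.9e-6 * 5033 * 100 = 21.09%

21.09%


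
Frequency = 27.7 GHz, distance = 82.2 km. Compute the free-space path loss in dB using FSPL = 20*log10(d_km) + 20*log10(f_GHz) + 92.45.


20*log10(82.2) = 38.3
20*log10(27.7) = 28.85
FSPL = 159.6 dB

159.6 dB


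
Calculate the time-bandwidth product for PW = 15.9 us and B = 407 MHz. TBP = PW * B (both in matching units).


TBP = 15.9 * 407 = 6471.3

6471.3


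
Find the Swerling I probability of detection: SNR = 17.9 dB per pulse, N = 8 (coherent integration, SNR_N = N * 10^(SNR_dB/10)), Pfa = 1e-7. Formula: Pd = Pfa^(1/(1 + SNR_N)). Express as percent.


SNR_lin = 10^(17.9/10) = 61.6595
SNR_N = 8 * 61.6595 = 493.276
1/(1 + SNR_N) = 1/494.276 = 0.0020232
Pd = (1e-7)^0.0020232 = 0.96792
Pd = 96.8%

96.8%


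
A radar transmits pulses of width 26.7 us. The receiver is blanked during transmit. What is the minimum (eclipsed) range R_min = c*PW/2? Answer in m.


R_min = 3e8 * 26.7e-6 / 2 = 4005.0 m

4005.0 m


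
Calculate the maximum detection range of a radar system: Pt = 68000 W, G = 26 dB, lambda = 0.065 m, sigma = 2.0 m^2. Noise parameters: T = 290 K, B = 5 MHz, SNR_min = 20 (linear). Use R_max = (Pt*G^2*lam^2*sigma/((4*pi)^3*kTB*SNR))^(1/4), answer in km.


G_lin = 10^(26/10) = 398.107171
R^4 = 68000 * 398.107171^2 * 0.065^2 * 2.0 / ((4*pi)^3 * 1.38e-23 * 290 * 5000000.0 * 20)
R^4 = 1.14672e17 m^4
R_max = (1.14672e17)^(1/4) = 18402.0 m = 18.4 km

18.4 km


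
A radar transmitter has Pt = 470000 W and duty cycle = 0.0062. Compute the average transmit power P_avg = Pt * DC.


P_avg = 470000 * 0.0062 = 2914.0 W

2914.0 W


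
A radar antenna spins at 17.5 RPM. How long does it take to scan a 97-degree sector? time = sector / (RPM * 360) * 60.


t = 97 / (17.5 * 360) * 60 = 0.92 s

0.92 s


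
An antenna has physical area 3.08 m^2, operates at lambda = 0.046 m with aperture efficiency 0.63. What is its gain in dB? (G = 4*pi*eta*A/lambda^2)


G_linear = 4*pi*0.63*3.08/0.046^2 = 11523.53
G_dB = 10*log10(11523.53) = 40.6 dB

40.6 dB


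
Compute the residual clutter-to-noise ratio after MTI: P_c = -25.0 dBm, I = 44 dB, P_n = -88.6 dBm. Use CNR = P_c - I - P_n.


CNR = -25.0 - 44 - (-88.6) = 19.6 dB

19.6 dB


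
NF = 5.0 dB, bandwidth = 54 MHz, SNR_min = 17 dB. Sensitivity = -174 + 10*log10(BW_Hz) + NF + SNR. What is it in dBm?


10*log10(54000000.0) = 77.32
S = -174 + 77.32 + 5.0 + 17 = -74.7 dBm

-74.7 dBm


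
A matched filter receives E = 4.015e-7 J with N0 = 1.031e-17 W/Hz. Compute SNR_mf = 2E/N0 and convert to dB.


SNR_lin = 2 * 4.015e-7 / 1.031e-17 = 7.789e10
SNR_dB = 10*log10(7.789e10) = 108.9 dB

108.9 dB


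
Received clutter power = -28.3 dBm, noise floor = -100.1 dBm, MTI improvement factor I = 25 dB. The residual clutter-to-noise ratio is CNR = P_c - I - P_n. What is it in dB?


CNR = -28.3 - 25 - (-100.1) = 46.8 dB

46.8 dB


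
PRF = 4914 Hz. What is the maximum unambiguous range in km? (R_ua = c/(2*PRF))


R_ua = 3e8 / (2 * 4914) = 30525.0 m = 30.5 km

30.5 km


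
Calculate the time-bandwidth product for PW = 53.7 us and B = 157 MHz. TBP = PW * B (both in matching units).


TBP = 53.7 * 157 = 8430.9

8430.9


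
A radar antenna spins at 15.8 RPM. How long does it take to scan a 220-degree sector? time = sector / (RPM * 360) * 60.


t = 220 / (15.8 * 360) * 60 = 2.32 s

2.32 s


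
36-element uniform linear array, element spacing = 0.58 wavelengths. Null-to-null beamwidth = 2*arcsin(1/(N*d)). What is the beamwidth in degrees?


1/(N*d) = 1/(36*0.58) = 0.047893
BW = 2*arcsin(0.047893) = 5.5 degrees

5.5 degrees


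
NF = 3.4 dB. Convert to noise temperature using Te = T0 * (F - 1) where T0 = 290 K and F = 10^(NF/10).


NF_lin = 10^(3.4/10) = 2.187762
Te = 290 * (2.187762 - 1) = 344.5 K

344.5 K


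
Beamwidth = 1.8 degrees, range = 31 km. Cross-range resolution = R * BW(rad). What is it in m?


BW_rad = 0.031415927
CR = 31000 * 0.031415927 = 973.9 m

973.9 m


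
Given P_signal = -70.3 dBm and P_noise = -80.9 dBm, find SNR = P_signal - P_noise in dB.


SNR = -70.3 - (-80.9) = 10.6 dB

10.6 dB


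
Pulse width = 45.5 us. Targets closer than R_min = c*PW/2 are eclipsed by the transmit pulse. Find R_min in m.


R_min = 3e8 * 45.5e-6 / 2 = 6825.0 m

6825.0 m


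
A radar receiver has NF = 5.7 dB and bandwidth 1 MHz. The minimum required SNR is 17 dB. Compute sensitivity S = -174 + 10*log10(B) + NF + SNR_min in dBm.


10*log10(1000000.0) = 60.0
S = -174 + 60.0 + 5.7 + 17 = -91.3 dBm

-91.3 dBm


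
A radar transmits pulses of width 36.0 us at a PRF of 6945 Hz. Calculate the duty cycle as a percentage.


DC = 36.0e-6 * 6945 * 100 = 25.0%

25.0%


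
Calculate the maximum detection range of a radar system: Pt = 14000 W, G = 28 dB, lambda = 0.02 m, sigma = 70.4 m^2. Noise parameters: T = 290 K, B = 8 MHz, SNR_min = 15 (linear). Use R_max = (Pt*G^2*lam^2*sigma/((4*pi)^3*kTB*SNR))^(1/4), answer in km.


G_lin = 10^(28/10) = 630.957344
R^4 = 14000 * 630.957344^2 * 0.02^2 * 70.4 / ((4*pi)^3 * 1.38e-23 * 290 * 8000000.0 * 15)
R^4 = 1.64692e17 m^4
R_max = (1.64692e17)^(1/4) = 20145.0 m = 20.1 km

20.1 km


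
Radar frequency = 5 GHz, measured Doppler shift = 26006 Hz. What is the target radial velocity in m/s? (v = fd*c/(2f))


v = 26006 * 3e8 / (2 * 5000000000.0) = 780.2 m/s

780.2 m/s


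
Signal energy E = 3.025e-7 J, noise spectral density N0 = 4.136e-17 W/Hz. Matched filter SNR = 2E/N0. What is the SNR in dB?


SNR_lin = 2 * 3.025e-7 / 4.136e-17 = 1.463e10
SNR_dB = 10*log10(1.463e10) = 101.7 dB

101.7 dB


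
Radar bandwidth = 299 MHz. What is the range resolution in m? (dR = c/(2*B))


dR = 3e8 / (2 * 299000000.0) = 0.5 m

0.5 m


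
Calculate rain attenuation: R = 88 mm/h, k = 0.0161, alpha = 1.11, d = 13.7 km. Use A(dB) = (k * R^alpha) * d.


gamma = 0.0161 * 88^1.11 = 2.318471 dB/km
A = 2.318471 * 13.7 = 31.76 dB

31.76 dB


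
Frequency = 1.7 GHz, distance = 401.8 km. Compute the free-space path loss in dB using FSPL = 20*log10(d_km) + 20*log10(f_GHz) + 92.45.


20*log10(401.8) = 52.08
20*log10(1.7) = 4.61
FSPL = 149.1 dB

149.1 dB


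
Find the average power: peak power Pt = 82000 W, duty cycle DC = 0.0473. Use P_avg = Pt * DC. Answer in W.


P_avg = 82000 * 0.0473 = 3878.6 W

3878.6 W


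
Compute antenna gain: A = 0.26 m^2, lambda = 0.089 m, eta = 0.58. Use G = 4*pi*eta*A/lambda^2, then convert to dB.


G_linear = 4*pi*0.58*0.26/0.089^2 = 239.24
G_dB = 10*log10(239.24) = 23.8 dB

23.8 dB


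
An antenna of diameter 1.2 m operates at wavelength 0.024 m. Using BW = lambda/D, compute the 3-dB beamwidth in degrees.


BW_rad = 0.024 / 1.2 = 0.02
BW_deg = 1.15 degrees

1.15 degrees


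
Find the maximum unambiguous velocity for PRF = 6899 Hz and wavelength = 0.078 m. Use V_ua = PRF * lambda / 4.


V_ua = 6899 * 0.078 / 4 = 134.5 m/s

134.5 m/s


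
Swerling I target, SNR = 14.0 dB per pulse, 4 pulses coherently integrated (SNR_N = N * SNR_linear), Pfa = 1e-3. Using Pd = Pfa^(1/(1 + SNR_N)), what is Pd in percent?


SNR_lin = 10^(14.0/10) = 25.11886
SNR_N = 4 * 25.11886 = 100.47544
1/(1 + SNR_N) = 1/101.47544 = 0.0098546
Pd = (1e-3)^0.0098546 = 0.93419
Pd = 93.4%

93.4%


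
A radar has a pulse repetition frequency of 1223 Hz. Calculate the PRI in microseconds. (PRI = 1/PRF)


PRI = 1/1223 = 0.0008176615 s = 817.7 us

817.7 us


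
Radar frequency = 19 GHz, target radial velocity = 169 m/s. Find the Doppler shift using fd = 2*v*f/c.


fd = 2 * 169 * 19000000000.0 / 3e8 = 21406.7 Hz

21406.7 Hz


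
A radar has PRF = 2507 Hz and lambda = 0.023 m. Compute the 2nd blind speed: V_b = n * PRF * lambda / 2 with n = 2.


V_blind = 2 * 2507 * 0.023 / 2 = 57.7 m/s

57.7 m/s


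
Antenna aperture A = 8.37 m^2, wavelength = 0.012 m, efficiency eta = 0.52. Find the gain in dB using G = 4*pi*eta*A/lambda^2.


G_linear = 4*pi*0.52*8.37/0.012^2 = 379818.55
G_dB = 10*log10(379818.55) = 55.8 dB

55.8 dB


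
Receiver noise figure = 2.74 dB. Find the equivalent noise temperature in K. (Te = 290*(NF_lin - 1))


NF_lin = 10^(2.74/10) = 1.879317
Te = 290 * (1.879317 - 1) = 255.0 K

255.0 K


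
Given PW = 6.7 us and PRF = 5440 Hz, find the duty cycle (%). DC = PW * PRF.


DC = 6.7e-6 * 5440 * 100 = 3.64%

3.64%


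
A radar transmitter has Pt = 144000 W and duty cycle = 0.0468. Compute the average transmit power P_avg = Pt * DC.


P_avg = 144000 * 0.0468 = 6739.2 W

6739.2 W


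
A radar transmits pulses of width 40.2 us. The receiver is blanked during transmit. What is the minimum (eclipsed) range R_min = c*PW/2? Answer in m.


R_min = 3e8 * 40.2e-6 / 2 = 6030.0 m

6030.0 m


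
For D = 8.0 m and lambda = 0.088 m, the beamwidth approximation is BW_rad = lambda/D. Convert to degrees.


BW_rad = 0.088 / 8.0 = 0.011
BW_deg = 0.63 degrees

0.63 degrees


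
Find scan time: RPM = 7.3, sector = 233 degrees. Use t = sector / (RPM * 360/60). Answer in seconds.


t = 233 / (7.3 * 360) * 60 = 5.32 s

5.32 s


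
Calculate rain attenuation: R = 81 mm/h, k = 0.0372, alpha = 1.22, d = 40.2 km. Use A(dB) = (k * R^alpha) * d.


gamma = 0.0372 * 81^1.22 = 7.923091 dB/km
A = 7.923091 * 40.2 = 318.51 dB

318.51 dB


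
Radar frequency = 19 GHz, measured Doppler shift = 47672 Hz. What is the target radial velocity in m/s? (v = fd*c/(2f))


v = 47672 * 3e8 / (2 * 19000000000.0) = 376.4 m/s

376.4 m/s


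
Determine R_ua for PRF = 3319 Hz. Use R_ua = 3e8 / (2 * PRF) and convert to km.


R_ua = 3e8 / (2 * 3319) = 45194.3 m = 45.2 km

45.2 km


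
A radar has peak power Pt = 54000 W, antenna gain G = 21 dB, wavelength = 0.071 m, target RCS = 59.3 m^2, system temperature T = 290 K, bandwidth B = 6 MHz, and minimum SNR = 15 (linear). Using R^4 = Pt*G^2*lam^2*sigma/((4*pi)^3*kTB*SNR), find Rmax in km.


G_lin = 10^(21/10) = 125.892541
R^4 = 54000 * 125.892541^2 * 0.071^2 * 59.3 / ((4*pi)^3 * 1.38e-23 * 290 * 6000000.0 * 15)
R^4 = 3.57945e17 m^4
R_max = (3.57945e17)^(1/4) = 24459.9 m = 24.5 km

24.5 km


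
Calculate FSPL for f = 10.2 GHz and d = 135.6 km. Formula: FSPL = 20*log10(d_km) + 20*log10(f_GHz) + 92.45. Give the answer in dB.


20*log10(135.6) = 42.65
20*log10(10.2) = 20.17
FSPL = 155.3 dB

155.3 dB


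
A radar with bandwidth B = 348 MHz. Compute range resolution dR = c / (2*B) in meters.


dR = 3e8 / (2 * 348000000.0) = 0.43 m

0.43 m


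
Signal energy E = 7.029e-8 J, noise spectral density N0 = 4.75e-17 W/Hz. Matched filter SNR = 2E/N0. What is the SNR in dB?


SNR_lin = 2 * 7.029e-8 / 4.75e-17 = 2.96e9
SNR_dB = 10*log10(2.96e9) = 94.7 dB

94.7 dB


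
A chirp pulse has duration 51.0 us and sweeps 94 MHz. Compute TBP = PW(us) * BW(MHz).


TBP = 51.0 * 94 = 4794.0

4794.0


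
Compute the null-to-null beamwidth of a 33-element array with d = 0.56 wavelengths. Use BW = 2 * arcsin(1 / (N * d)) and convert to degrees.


1/(N*d) = 1/(33*0.56) = 0.054113
BW = 2*arcsin(0.054113) = 6.2 degrees

6.2 degrees


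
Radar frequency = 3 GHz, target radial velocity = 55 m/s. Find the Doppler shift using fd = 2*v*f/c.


fd = 2 * 55 * 3000000000.0 / 3e8 = 1100.0 Hz

1100.0 Hz


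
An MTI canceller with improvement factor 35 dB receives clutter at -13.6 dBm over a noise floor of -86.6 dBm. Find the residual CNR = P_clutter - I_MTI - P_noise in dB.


CNR = -13.6 - 35 - (-86.6) = 38.0 dB

38.0 dB


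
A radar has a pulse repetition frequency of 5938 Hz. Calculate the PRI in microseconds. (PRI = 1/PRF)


PRI = 1/5938 = 0.0001684069 s = 168.4 us

168.4 us


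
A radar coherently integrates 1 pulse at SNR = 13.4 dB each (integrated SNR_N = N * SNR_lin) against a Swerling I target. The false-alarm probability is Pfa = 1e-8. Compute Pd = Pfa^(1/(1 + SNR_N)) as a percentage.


SNR_lin = 10^(13.4/10) = 21.87762
SNR_N = 1 * 21.87762 = 21.87762
1/(1 + SNR_N) = 1/22.87762 = 0.0437108
Pd = (1e-8)^0.0437108 = 0.44701
Pd = 44.7%

44.7%


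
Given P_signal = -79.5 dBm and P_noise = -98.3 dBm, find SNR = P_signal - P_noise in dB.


SNR = -79.5 - (-98.3) = 18.8 dB

18.8 dB


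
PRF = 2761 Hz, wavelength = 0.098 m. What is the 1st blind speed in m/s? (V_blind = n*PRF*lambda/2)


V_blind = 1 * 2761 * 0.098 / 2 = 135.3 m/s

135.3 m/s


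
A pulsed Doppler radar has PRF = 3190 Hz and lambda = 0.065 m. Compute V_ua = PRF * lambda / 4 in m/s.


V_ua = 3190 * 0.065 / 4 = 51.8 m/s

51.8 m/s


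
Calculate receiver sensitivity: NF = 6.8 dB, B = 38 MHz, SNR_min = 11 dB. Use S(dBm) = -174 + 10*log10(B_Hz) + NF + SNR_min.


10*log10(38000000.0) = 75.8
S = -174 + 75.8 + 6.8 + 11 = -80.4 dBm

-80.4 dBm


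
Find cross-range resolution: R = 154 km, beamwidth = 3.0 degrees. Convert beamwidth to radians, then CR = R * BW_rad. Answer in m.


BW_rad = 0.052359878
CR = 154000 * 0.052359878 = 8063.4 m

8063.4 m


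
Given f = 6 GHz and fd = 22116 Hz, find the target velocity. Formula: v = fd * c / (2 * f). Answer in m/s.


v = 22116 * 3e8 / (2 * 6000000000.0) = 552.9 m/s

552.9 m/s


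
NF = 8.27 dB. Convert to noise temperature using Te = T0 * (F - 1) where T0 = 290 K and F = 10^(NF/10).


NF_lin = 10^(8.27/10) = 6.714289
Te = 290 * (6.714289 - 1) = 1657.1 K

1657.1 K


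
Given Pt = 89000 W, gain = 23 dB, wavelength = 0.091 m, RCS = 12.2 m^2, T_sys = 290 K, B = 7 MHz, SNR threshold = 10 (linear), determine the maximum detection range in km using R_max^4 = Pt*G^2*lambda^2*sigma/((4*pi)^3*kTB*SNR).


G_lin = 10^(23/10) = 199.526231
R^4 = 89000 * 199.526231^2 * 0.091^2 * 12.2 / ((4*pi)^3 * 1.38e-23 * 290 * 7000000.0 * 10)
R^4 = 6.43914e17 m^4
R_max = (6.43914e17)^(1/4) = 28327.4 m = 28.3 km

28.3 km


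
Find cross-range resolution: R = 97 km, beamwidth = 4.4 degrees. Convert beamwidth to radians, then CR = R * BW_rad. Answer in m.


BW_rad = 0.076794487
CR = 97000 * 0.076794487 = 7449.1 m

7449.1 m


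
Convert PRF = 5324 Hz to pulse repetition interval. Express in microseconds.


PRI = 1/5324 = 0.0001878287 s = 187.8 us

187.8 us


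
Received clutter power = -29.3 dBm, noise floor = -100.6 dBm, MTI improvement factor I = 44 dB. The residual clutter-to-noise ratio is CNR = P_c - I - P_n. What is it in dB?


CNR = -29.3 - 44 - (-100.6) = 27.3 dB

27.3 dB


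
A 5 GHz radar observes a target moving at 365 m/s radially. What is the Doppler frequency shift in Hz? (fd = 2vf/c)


fd = 2 * 365 * 5000000000.0 / 3e8 = 12166.7 Hz

12166.7 Hz


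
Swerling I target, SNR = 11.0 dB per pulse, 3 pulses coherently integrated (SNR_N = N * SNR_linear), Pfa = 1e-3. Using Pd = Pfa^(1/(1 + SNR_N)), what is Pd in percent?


SNR_lin = 10^(11.0/10) = 12.58925
SNR_N = 3 * 12.58925 = 37.76775
1/(1 + SNR_N) = 1/38.76775 = 0.0257946
Pd = (1e-3)^0.0257946 = 0.83679
Pd = 83.7%

83.7%


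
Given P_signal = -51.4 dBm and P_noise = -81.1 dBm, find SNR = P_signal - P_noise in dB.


SNR = -51.4 - (-81.1) = 29.7 dB

29.7 dB


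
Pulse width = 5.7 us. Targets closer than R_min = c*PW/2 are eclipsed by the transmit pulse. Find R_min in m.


R_min = 3e8 * 5.7e-6 / 2 = 855.0 m

855.0 m


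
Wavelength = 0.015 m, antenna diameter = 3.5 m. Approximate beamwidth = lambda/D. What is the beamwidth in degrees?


BW_rad = 0.015 / 3.5 = 0.004286
BW_deg = 0.25 degrees

0.25 degrees


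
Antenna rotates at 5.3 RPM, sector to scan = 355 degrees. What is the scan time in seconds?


t = 355 / (5.3 * 360) * 60 = 11.16 s

11.16 s


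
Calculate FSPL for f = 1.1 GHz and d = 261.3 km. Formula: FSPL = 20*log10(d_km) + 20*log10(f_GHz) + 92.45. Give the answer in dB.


20*log10(261.3) = 48.34
20*log10(1.1) = 0.83
FSPL = 141.6 dB

141.6 dB


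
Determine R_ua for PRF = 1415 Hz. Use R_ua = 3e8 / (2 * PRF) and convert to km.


R_ua = 3e8 / (2 * 1415) = 106007.1 m = 106.0 km

106.0 km


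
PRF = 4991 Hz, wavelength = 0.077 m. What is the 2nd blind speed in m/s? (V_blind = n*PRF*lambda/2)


V_blind = 2 * 4991 * 0.077 / 2 = 384.3 m/s

384.3 m/s


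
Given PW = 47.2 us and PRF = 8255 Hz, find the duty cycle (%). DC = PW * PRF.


DC = 47.2e-6 * 8255 * 100 = 38.96%

38.96%


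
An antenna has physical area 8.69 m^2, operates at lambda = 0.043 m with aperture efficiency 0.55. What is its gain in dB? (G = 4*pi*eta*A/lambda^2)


G_linear = 4*pi*0.55*8.69/0.043^2 = 32482.95
G_dB = 10*log10(32482.95) = 45.1 dB

45.1 dB


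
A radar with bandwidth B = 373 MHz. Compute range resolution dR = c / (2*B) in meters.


dR = 3e8 / (2 * 373000000.0) = 0.4 m

0.4 m


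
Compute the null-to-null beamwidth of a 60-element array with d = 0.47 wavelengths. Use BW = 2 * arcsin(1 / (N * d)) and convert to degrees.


1/(N*d) = 1/(60*0.47) = 0.035461
BW = 2*arcsin(0.035461) = 4.1 degrees

4.1 degrees


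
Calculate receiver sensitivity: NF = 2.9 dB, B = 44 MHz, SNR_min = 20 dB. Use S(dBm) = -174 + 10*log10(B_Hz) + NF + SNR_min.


10*log10(44000000.0) = 76.43
S = -174 + 76.43 + 2.9 + 20 = -74.7 dBm

-74.7 dBm


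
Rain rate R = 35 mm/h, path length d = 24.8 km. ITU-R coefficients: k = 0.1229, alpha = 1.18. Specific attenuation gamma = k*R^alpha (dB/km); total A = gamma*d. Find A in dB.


gamma = 0.1229 * 35^1.18 = 8.157408 dB/km
A = 8.157408 * 24.8 = 202.3 dB

202.3 dB


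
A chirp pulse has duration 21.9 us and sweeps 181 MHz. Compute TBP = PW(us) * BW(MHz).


TBP = 21.9 * 181 = 3963.9

3963.9


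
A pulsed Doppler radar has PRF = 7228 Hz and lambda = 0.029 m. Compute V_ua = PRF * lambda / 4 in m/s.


V_ua = 7228 * 0.029 / 4 = 52.4 m/s

52.4 m/s


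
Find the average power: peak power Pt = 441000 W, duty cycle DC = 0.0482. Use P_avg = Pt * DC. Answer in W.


P_avg = 441000 * 0.0482 = 21256.2 W

21256.2 W


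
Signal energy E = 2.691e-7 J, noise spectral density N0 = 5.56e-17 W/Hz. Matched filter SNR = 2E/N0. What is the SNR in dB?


SNR_lin = 2 * 2.691e-7 / 5.56e-17 = 9.68e9
SNR_dB = 10*log10(9.68e9) = 99.9 dB

99.9 dB


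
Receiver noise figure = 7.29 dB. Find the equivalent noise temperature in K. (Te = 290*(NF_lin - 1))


NF_lin = 10^(7.29/10) = 5.357967
Te = 290 * (5.357967 - 1) = 1263.8 K

1263.8 K


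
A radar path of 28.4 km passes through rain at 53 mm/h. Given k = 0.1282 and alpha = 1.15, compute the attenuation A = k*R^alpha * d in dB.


gamma = 0.1282 * 53^1.15 = 12.325521 dB/km
A = 12.325521 * 28.4 = 350.04 dB

350.04 dB


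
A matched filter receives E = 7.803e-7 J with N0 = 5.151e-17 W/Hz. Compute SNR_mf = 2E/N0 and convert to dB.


SNR_lin = 2 * 7.803e-7 / 5.151e-17 = 3.03e10
SNR_dB = 10*log10(3.03e10) = 104.8 dB

104.8 dB


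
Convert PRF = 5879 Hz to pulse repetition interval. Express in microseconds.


PRI = 1/5879 = 0.000170097 s = 170.1 us

170.1 us


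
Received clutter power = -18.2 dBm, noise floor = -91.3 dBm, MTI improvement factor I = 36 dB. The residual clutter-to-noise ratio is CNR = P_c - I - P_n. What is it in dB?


CNR = -18.2 - 36 - (-91.3) = 37.1 dB

37.1 dB


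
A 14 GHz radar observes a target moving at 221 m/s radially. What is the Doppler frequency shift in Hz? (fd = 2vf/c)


fd = 2 * 221 * 14000000000.0 / 3e8 = 20626.7 Hz

20626.7 Hz


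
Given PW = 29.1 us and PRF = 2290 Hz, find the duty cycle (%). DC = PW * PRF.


DC = 29.1e-6 * 2290 * 100 = 6.66%

6.66%


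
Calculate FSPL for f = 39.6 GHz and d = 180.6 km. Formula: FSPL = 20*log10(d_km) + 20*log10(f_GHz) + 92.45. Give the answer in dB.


20*log10(180.6) = 45.13
20*log10(39.6) = 31.95
FSPL = 169.5 dB

169.5 dB


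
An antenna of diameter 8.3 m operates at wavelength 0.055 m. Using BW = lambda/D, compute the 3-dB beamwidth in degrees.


BW_rad = 0.055 / 8.3 = 0.006627
BW_deg = 0.38 degrees

0.38 degrees


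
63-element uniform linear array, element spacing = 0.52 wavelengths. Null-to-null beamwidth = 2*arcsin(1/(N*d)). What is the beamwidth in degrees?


1/(N*d) = 1/(63*0.52) = 0.030525
BW = 2*arcsin(0.030525) = 3.5 degrees

3.5 degrees


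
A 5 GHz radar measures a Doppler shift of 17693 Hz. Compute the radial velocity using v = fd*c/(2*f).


v = 17693 * 3e8 / (2 * 5000000000.0) = 530.8 m/s

530.8 m/s


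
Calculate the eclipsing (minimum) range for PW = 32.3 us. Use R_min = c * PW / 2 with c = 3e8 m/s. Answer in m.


R_min = 3e8 * 32.3e-6 / 2 = 4845.0 m

4845.0 m


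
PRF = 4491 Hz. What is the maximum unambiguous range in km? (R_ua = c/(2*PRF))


R_ua = 3e8 / (2 * 4491) = 33400.1 m = 33.4 km

33.4 km


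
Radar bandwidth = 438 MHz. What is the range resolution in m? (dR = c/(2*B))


dR = 3e8 / (2 * 438000000.0) = 0.34 m

0.34 m


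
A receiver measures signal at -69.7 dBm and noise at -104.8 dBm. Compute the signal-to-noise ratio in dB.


SNR = -69.7 - (-104.8) = 35.1 dB

35.1 dB


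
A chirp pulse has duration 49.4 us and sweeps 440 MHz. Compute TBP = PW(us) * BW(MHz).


TBP = 49.4 * 440 = 21736.0

21736.0


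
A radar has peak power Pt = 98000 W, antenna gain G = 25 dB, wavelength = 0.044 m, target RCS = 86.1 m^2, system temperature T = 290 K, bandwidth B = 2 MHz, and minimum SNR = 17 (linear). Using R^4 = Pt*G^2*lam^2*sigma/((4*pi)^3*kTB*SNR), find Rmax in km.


G_lin = 10^(25/10) = 316.227766
R^4 = 98000 * 316.227766^2 * 0.044^2 * 86.1 / ((4*pi)^3 * 1.38e-23 * 290 * 2000000.0 * 17)
R^4 = 6.04991e18 m^4
R_max = (6.04991e18)^(1/4) = 49594.9 m = 49.6 km

49.6 km


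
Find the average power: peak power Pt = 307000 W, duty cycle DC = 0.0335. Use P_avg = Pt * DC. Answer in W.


P_avg = 307000 * 0.0335 = 10284.5 W

10284.5 W


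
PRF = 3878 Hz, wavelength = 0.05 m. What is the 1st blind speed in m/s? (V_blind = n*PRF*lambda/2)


V_blind = 1 * 3878 * 0.05 / 2 = 97.0 m/s

97.0 m/s


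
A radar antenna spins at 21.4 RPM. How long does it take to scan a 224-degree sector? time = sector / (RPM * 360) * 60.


t = 224 / (21.4 * 360) * 60 = 1.74 s

1.74 s


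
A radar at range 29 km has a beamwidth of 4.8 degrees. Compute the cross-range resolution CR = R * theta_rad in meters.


BW_rad = 0.083775804
CR = 29000 * 0.083775804 = 2429.5 m

2429.5 m


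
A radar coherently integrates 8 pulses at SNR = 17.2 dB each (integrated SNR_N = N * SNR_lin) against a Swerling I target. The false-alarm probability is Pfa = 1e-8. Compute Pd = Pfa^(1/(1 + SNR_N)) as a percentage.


SNR_lin = 10^(17.2/10) = 52.48075
SNR_N = 8 * 52.48075 = 419.846
1/(1 + SNR_N) = 1/420.846 = 0.0023762
Pd = (1e-8)^0.0023762 = 0.95717
Pd = 95.7%

95.7%


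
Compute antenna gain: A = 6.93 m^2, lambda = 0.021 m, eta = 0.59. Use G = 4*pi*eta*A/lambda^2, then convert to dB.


G_linear = 4*pi*0.59*6.93/0.021^2 = 116508.21
G_dB = 10*log10(116508.21) = 50.7 dB

50.7 dB


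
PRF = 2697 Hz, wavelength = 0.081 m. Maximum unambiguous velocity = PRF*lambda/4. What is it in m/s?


V_ua = 2697 * 0.081 / 4 = 54.6 m/s

54.6 m/s


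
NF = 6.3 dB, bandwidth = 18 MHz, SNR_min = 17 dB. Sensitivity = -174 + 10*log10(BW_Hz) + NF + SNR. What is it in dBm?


10*log10(18000000.0) = 72.55
S = -174 + 72.55 + 6.3 + 17 = -78.1 dBm

-78.1 dBm


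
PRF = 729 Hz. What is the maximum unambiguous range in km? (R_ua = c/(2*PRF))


R_ua = 3e8 / (2 * 729) = 205761.3 m = 205.8 km

205.8 km


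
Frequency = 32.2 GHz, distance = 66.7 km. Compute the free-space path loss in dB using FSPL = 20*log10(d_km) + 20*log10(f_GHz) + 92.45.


20*log10(66.7) = 36.48
20*log10(32.2) = 30.16
FSPL = 159.1 dB

159.1 dB


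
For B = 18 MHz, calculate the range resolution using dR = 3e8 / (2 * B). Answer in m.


dR = 3e8 / (2 * 18000000.0) = 8.33 m

8.33 m


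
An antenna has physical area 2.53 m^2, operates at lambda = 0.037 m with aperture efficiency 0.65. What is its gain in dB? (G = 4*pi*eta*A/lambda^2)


G_linear = 4*pi*0.65*2.53/0.037^2 = 15095.25
G_dB = 10*log10(15095.25) = 41.8 dB

41.8 dB


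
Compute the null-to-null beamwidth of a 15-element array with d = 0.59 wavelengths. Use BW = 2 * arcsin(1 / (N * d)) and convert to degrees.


1/(N*d) = 1/(15*0.59) = 0.112994
BW = 2*arcsin(0.112994) = 13.0 degrees

13.0 degrees


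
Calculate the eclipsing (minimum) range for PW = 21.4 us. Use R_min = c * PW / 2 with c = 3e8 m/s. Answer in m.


R_min = 3e8 * 21.4e-6 / 2 = 3210.0 m

3210.0 m


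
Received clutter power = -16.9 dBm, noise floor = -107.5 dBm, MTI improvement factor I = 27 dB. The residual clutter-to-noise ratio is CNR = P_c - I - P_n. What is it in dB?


CNR = -16.9 - 27 - (-107.5) = 63.6 dB

63.6 dB


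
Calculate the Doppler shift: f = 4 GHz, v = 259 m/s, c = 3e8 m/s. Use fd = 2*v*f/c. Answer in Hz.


fd = 2 * 259 * 4000000000.0 / 3e8 = 6906.7 Hz

6906.7 Hz


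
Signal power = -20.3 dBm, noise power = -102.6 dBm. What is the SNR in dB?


SNR = -20.3 - (-102.6) = 82.3 dB

82.3 dB


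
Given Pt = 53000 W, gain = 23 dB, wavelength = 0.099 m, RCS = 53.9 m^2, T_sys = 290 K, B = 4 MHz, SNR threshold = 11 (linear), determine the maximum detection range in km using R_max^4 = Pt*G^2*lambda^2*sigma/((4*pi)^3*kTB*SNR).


G_lin = 10^(23/10) = 199.526231
R^4 = 53000 * 199.526231^2 * 0.099^2 * 53.9 / ((4*pi)^3 * 1.38e-23 * 290 * 4000000.0 * 11)
R^4 = 3.18989e18 m^4
R_max = (3.18989e18)^(1/4) = 42261.4 m = 42.3 km

42.3 km


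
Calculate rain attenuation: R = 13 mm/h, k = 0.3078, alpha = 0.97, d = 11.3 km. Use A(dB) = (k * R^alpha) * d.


gamma = 0.3078 * 13^0.97 = 3.705047 dB/km
A = 3.705047 * 11.3 = 41.87 dB

41.87 dB


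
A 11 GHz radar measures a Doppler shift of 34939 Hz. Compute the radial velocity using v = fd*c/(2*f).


v = 34939 * 3e8 / (2 * 11000000000.0) = 476.4 m/s

476.4 m/s


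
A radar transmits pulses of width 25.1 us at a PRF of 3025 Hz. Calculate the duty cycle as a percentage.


DC = 25.1e-6 * 3025 * 100 = 7.59%

7.59%


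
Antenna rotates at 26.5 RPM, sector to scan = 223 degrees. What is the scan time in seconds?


t = 223 / (26.5 * 360) * 60 = 1.4 s

1.4 s


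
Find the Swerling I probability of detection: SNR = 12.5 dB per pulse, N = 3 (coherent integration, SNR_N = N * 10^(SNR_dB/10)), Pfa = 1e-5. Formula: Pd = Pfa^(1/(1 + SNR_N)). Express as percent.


SNR_lin = 10^(12.5/10) = 17.78279
SNR_N = 3 * 17.78279 = 53.34837
1/(1 + SNR_N) = 1/54.34837 = 0.0183998
Pd = (1e-5)^0.0183998 = 0.8091
Pd = 80.9%

80.9%


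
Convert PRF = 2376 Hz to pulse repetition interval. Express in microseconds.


PRI = 1/2376 = 0.0004208754 s = 420.9 us

420.9 us


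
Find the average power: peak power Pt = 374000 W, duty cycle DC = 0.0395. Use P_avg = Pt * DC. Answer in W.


P_avg = 374000 * 0.0395 = 14773.0 W

14773.0 W


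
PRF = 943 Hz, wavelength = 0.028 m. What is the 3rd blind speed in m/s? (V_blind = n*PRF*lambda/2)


V_blind = 3 * 943 * 0.028 / 2 = 39.6 m/s

39.6 m/s


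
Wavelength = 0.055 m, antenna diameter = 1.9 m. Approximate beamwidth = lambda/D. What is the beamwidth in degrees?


BW_rad = 0.055 / 1.9 = 0.028947
BW_deg = 1.66 degrees

1.66 degrees


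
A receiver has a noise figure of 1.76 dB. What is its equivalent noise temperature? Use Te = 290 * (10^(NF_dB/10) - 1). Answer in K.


NF_lin = 10^(1.76/10) = 1.499685
Te = 290 * (1.499685 - 1) = 144.9 K

144.9 K


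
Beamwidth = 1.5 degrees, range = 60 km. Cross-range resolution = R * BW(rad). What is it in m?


BW_rad = 0.026179939
CR = 60000 * 0.026179939 = 1570.8 m

1570.8 m


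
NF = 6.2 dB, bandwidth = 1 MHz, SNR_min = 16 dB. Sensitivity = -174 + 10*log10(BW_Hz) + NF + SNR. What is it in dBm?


10*log10(1000000.0) = 60.0
S = -174 + 60.0 + 6.2 + 16 = -91.8 dBm

-91.8 dBm


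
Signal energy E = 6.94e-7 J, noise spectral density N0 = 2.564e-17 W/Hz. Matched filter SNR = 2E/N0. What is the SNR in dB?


SNR_lin = 2 * 6.94e-7 / 2.564e-17 = 5.413e10
SNR_dB = 10*log10(5.413e10) = 107.3 dB

107.3 dB


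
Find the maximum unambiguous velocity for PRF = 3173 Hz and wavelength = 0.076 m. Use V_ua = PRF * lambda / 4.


V_ua = 3173 * 0.076 / 4 = 60.3 m/s

60.3 m/s


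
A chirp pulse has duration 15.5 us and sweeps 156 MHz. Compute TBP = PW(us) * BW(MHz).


TBP = 15.5 * 156 = 2418.0

2418.0


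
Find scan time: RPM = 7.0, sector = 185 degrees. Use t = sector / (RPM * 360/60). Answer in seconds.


t = 185 / (7.0 * 360) * 60 = 4.4 s

4.4 s


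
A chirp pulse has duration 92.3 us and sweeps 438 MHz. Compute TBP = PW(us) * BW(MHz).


TBP = 92.3 * 438 = 40427.4

40427.4


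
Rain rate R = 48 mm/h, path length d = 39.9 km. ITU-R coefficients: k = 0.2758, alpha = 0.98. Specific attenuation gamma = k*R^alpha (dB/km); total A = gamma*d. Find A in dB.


gamma = 0.2758 * 48^0.98 = 12.252104 dB/km
A = 12.252104 * 39.9 = 488.86 dB

488.86 dB


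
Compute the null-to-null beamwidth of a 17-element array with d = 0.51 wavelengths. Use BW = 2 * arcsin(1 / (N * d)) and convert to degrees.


1/(N*d) = 1/(17*0.51) = 0.11534
BW = 2*arcsin(0.11534) = 13.2 degrees

13.2 degrees


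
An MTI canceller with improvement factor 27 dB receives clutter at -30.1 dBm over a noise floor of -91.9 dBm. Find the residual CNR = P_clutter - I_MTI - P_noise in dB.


CNR = -30.1 - 27 - (-91.9) = 34.8 dB

34.8 dB


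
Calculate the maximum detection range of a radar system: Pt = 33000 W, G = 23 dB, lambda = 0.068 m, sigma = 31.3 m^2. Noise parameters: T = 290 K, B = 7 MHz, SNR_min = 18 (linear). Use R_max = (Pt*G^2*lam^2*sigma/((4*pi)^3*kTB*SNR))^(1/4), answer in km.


G_lin = 10^(23/10) = 199.526231
R^4 = 33000 * 199.526231^2 * 0.068^2 * 31.3 / ((4*pi)^3 * 1.38e-23 * 290 * 7000000.0 * 18)
R^4 = 1.9002e17 m^4
R_max = (1.9002e17)^(1/4) = 20878.5 m = 20.9 km

20.9 km


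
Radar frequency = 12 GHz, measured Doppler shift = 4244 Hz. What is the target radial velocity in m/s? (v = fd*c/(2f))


v = 4244 * 3e8 / (2 * 12000000000.0) = 53.1 m/s

53.1 m/s


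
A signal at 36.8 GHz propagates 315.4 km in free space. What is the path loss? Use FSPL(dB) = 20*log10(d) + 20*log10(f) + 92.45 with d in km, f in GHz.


20*log10(315.4) = 49.98
20*log10(36.8) = 31.32
FSPL = 173.7 dB

173.7 dB


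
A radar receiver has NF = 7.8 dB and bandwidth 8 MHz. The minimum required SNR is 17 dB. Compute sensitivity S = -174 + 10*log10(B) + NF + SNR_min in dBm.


10*log10(8000000.0) = 69.03
S = -174 + 69.03 + 7.8 + 17 = -80.2 dBm

-80.2 dBm


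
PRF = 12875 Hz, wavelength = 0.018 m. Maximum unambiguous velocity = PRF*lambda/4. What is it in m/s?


V_ua = 12875 * 0.018 / 4 = 57.9 m/s

57.9 m/s


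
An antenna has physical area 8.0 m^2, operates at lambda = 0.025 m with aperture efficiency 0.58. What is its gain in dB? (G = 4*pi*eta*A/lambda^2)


G_linear = 4*pi*0.58*8.0/0.025^2 = 93292.74
G_dB = 10*log10(93292.74) = 49.7 dB

49.7 dB


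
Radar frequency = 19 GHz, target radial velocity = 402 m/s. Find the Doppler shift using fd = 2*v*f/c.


fd = 2 * 402 * 19000000000.0 / 3e8 = 50920.0 Hz

50920.0 Hz


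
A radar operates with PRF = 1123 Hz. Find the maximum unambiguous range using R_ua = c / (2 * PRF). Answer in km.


R_ua = 3e8 / (2 * 1123) = 133570.8 m = 133.6 km

133.6 km


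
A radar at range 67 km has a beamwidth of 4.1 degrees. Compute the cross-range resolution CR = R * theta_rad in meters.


BW_rad = 0.071558499
CR = 67000 * 0.071558499 = 4794.4 m

4794.4 m


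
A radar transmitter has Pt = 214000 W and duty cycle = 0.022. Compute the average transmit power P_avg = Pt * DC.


P_avg = 214000 * 0.022 = 4708.0 W

4708.0 W


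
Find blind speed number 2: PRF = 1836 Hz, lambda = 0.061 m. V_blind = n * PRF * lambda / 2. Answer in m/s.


V_blind = 2 * 1836 * 0.061 / 2 = 112.0 m/s

112.0 m/s


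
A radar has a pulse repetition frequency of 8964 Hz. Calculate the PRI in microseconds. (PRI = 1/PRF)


PRI = 1/8964 = 0.0001115573 s = 111.6 us

111.6 us


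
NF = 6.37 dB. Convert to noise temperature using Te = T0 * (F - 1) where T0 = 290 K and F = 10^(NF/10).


NF_lin = 10^(6.37/10) = 4.335109
Te = 290 * (4.335109 - 1) = 967.2 K

967.2 K


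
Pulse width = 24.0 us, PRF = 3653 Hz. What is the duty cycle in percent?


DC = 24.0e-6 * 3653 * 100 = 8.77%

8.77%
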